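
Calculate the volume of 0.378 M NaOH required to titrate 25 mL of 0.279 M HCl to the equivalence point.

At equivalence: moles acid = moles base. moles HCl = 0.279 × 25/1000 = 0.006975 mol. V_base = moles / 0.378 × 1000 = 18.5 mL.

V_{base} = 18.5 mL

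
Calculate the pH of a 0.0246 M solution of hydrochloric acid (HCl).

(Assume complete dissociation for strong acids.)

[H⁺] = 0.0246 M for strong acid. pH = -log[H⁺] = -log(0.0246)

pH = 1.61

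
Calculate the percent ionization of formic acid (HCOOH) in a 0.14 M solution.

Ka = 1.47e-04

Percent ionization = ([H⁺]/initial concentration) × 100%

Using Ka equilibrium: x² + Ka×x - Ka×C = 0. Solving: [H⁺] = 4.4636e-03. Percent = (4.4636e-03/0.14) × 100

Percent ionization = 3.19%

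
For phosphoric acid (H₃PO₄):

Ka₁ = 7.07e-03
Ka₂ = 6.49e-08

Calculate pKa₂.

pKa₂ = -log(Ka₂) = -log(6.49e-08) = 7.19.

pK_{a2} = 7.19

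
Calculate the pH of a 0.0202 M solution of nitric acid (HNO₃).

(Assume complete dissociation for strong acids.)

[H⁺] = 0.0202 M for strong acid. pH = -log[H⁺] = -log(0.0202)

pH = 1.69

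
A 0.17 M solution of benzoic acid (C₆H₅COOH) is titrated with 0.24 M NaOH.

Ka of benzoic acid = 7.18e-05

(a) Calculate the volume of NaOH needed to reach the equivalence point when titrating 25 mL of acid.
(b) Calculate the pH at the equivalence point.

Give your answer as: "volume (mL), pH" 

moles acid = 0.17 × 25/1000 = 0.00425 mol; V_base = moles/0.24 × 1000 = 17.7 mL. At equivalence only the conjugate base is present: [A⁻] = 0.00425/0.043 = 9.9512e-02 M. Kb = Kw/Ka = 1.39e-10; [OH⁻] = √(Kb × [A⁻]) = 3.7229e-06; pOH = 5.43; pH = 14 - pOH = 8.57.

V = 17.7 mL, pH = 8.57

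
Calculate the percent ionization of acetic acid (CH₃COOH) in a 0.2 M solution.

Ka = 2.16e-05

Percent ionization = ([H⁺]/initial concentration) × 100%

Using Ka equilibrium: x² + Ka×x - Ka×C = 0. Solving: [H⁺] = 2.0677e-03. Percent = (2.0677e-03/0.2) × 100

Percent ionization = 1.03%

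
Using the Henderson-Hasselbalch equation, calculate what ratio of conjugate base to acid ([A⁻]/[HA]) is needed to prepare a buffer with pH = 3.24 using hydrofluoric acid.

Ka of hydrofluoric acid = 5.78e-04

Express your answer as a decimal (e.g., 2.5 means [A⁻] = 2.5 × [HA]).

pKa = -log(5.78e-04) = 3.2381. pH = pKa + log([A⁻]/[HA]), so log([A⁻]/[HA]) = pH − pKa = 3.24 − 3.2381 = 0.0019. [A⁻]/[HA] = 10^(0.0019) = 1.00

[A⁻]/[HA] = 1.00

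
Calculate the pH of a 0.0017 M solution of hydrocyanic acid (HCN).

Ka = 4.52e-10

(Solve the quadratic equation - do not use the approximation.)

x² + Ka×x - Ka×C = 0. Using quadratic formula: [H⁺] = 8.7636e-07

pH = 6.06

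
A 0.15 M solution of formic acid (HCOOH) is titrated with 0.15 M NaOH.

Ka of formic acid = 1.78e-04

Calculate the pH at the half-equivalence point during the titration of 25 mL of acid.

At half-equivalence [HA] = [A⁻], so Henderson-Hasselbalch gives pH = pKa = -log(1.78e-04) = 3.75.

pH = pKa = 3.75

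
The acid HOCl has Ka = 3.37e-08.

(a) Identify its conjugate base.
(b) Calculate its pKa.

(a) The conjugate base is formed by removing one H⁺ from HOCl, giving OCl⁻. (b) pKa = -log(Ka) = -log(3.37e-08) = 7.47.

Conjugate base: OCl⁻; pK_a = 7.47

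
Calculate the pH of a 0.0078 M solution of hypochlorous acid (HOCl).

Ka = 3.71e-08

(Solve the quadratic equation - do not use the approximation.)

x² + Ka×x - Ka×C = 0. Using quadratic formula: [H⁺] = 1.6993e-05

pH = 4.77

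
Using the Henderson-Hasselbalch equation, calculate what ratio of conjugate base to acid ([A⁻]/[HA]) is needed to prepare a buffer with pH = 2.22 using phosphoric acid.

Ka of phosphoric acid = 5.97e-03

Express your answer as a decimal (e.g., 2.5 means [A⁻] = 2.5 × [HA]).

pKa = -log(5.97e-03) = 2.2240. pH = pKa + log([A⁻]/[HA]), so log([A⁻]/[HA]) = pH − pKa = 2.22 − 2.2240 = -0.0040. [A⁻]/[HA] = 10^(-0.0040) = 0.991

[A⁻]/[HA] = 0.991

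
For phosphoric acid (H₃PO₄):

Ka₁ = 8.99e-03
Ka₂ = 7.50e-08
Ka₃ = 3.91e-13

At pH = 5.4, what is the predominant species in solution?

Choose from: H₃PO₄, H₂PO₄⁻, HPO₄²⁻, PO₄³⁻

pKa₁ = 2.05, pKa₂ = 7.12, pKa₃ = 12.41. For a polyprotic acid the predominant species crosses at each pKa: below pKa_n the protonated form dominates, above it the deprotonated form does. At pH = 5.4, the predominant species is H₂PO₄⁻.

H₂PO₄⁻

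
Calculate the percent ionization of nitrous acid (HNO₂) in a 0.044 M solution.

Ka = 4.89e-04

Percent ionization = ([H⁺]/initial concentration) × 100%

Using Ka equilibrium: x² + Ka×x - Ka×C = 0. Solving: [H⁺] = 4.4005e-03. Percent = (4.4005e-03/0.044) × 100

Percent ionization = 10%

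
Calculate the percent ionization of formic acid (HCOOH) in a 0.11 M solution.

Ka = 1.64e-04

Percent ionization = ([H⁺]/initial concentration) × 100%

Using Ka equilibrium: x² + Ka×x - Ka×C = 0. Solving: [H⁺] = 4.1661e-03. Percent = (4.1661e-03/0.11) × 100

Percent ionization = 3.79%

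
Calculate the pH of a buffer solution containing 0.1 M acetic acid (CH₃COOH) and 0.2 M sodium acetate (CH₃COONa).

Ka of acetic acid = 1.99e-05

pKa = -log(1.99e-05) = 4.70. pH = pKa + log([A⁻]/[HA]) = 4.70 + log(0.2/0.1)

pH = 5.00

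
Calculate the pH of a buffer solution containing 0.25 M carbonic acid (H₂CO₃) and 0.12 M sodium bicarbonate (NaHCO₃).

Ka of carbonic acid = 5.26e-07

pKa = -log(5.26e-07) = 6.28. pH = pKa + log([A⁻]/[HA]) = 6.28 + log(0.12/0.25)

pH = 5.96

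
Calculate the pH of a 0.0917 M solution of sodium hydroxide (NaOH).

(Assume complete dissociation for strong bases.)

[OH⁻] = 0.0917 M for strong base. pOH = -log[OH⁻] = 1.04, pH = 14 - pOH

pH = 12.96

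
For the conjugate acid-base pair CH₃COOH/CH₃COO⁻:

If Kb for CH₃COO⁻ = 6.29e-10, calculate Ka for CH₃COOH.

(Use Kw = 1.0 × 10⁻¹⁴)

For a conjugate pair Ka × Kb = Kw, so Ka = Kw/Kb = 1.0 × 10⁻¹⁴ / 6.29e-10 = 1.59e-05.

K_a = 1.59e-05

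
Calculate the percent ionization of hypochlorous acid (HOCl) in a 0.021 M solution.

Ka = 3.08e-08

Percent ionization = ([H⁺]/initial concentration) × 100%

Using Ka equilibrium: x² + Ka×x - Ka×C = 0. Solving: [H⁺] = 2.5417e-05. Percent = (2.5417e-05/0.021) × 100

Percent ionization = 0.121%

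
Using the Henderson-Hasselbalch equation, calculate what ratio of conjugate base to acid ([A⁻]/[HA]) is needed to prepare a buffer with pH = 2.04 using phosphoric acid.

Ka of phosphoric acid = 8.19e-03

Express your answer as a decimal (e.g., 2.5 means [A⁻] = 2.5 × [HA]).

pKa = -log(8.19e-03) = 2.0867. pH = pKa + log([A⁻]/[HA]), so log([A⁻]/[HA]) = pH − pKa = 2.04 − 2.0867 = -0.0467. [A⁻]/[HA] = 10^(-0.0467) = 0.898

[A⁻]/[HA] = 0.898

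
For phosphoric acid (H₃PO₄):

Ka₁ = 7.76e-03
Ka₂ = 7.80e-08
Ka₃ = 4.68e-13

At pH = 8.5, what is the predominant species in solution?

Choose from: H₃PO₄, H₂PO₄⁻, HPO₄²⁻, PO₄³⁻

pKa₁ = 2.11, pKa₂ = 7.11, pKa₃ = 12.33. For a polyprotic acid the predominant species crosses at each pKa: below pKa_n the protonated form dominates, above it the deprotonated form does. At pH = 8.5, the predominant species is HPO₄²⁻.

HPO₄²⁻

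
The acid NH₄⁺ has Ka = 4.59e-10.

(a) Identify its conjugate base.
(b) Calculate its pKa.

(a) The conjugate base is formed by removing one H⁺ from NH₄⁺, giving NH₃. (b) pKa = -log(Ka) = -log(4.59e-10) = 9.34.

Conjugate base: NH₃; pK_a = 9.34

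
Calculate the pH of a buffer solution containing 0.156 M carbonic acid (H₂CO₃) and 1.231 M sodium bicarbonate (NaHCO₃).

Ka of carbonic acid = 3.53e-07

pKa = -log(3.53e-07) = 6.45. pH = pKa + log([A⁻]/[HA]) = 6.45 + log(1.231/0.156)

pH = 7.35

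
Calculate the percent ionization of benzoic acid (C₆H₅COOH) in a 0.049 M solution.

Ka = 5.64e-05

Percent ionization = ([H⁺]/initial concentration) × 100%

Using Ka equilibrium: x² + Ka×x - Ka×C = 0. Solving: [H⁺] = 1.6344e-03. Percent = (1.6344e-03/0.049) × 100

Percent ionization = 3.34%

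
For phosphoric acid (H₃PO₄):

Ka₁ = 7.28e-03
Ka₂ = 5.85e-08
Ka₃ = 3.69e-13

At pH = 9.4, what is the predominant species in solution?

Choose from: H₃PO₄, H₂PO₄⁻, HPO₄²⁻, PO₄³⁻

pKa₁ = 2.14, pKa₂ = 7.23, pKa₃ = 12.43. For a polyprotic acid the predominant species crosses at each pKa: below pKa_n the protonated form dominates, above it the deprotonated form does. At pH = 9.4, the predominant species is HPO₄²⁻.

HPO₄²⁻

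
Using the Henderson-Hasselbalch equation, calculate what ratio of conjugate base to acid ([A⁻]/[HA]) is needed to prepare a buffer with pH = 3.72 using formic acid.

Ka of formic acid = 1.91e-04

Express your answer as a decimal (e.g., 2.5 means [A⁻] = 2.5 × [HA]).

pKa = -log(1.91e-04) = 3.7190. pH = pKa + log([A⁻]/[HA]), so log([A⁻]/[HA]) = pH − pKa = 3.72 − 3.7190 = 0.0010. [A⁻]/[HA] = 10^(0.0010) = 1.00

[A⁻]/[HA] = 1.00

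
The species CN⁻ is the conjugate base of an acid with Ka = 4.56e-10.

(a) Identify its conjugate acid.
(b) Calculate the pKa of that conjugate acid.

(a) The conjugate acid is formed by adding one H⁺ to CN⁻, giving HCN. (b) pKa = -log(Ka) = -log(4.56e-10) = 9.34.

Conjugate acid: HCN; pK_a = 9.34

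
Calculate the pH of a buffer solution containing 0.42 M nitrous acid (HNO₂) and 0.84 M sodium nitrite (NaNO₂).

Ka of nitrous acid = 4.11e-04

pKa = -log(4.11e-04) = 3.39. pH = pKa + log([A⁻]/[HA]) = 3.39 + log(0.84/0.42)

pH = 3.69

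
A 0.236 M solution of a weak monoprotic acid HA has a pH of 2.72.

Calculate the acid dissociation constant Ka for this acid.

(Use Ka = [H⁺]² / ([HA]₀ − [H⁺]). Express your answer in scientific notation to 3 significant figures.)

[H⁺] = 10^(−pH) = 10^(−2.72) = 1.905e-03 M. For HA ⇌ H⁺ + A⁻, Ka = [H⁺][A⁻]/[HA] = [H⁺]² / ([HA]₀ − [H⁺]) = (1.905e-03)² / (0.236 − 1.905e-03) = 1.55e-05.

K_a = 1.55e-05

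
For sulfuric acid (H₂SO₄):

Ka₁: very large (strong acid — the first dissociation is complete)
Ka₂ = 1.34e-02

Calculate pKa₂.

pKa₂ = -log(Ka₂) = -log(1.34e-02) = 1.87.

pK_{a2} = 1.87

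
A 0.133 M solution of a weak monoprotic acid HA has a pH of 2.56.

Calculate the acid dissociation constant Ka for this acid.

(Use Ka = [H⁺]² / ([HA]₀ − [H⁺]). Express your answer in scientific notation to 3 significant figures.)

[H⁺] = 10^(−pH) = 10^(−2.56) = 2.754e-03 M. For HA ⇌ H⁺ + A⁻, Ka = [H⁺][A⁻]/[HA] = [H⁺]² / ([HA]₀ − [H⁺]) = (2.754e-03)² / (0.133 − 2.754e-03) = 5.82e-05.

K_a = 5.82e-05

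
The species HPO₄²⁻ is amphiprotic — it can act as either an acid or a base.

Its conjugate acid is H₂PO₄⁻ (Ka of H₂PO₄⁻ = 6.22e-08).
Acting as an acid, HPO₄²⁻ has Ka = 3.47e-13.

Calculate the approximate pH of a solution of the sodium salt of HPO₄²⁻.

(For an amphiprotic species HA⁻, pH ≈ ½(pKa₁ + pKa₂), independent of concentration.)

pKa₁ = -log(6.22e-08) = 7.21; pKa₂ = -log(3.47e-13) = 12.46. For an amphiprotic species, pH ≈ ½(pKa₁ + pKa₂) = ½(7.21 + 12.46) = 9.83.

pH = 9.83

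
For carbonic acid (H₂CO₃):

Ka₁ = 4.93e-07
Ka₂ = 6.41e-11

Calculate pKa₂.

pKa₂ = -log(Ka₂) = -log(6.41e-11) = 10.19.

pK_{a2} = 10.19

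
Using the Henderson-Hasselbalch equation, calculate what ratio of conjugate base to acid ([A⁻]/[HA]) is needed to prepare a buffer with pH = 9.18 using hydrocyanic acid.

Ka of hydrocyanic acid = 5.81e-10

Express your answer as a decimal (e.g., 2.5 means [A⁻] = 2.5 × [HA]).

pKa = -log(5.81e-10) = 9.2358. pH = pKa + log([A⁻]/[HA]), so log([A⁻]/[HA]) = pH − pKa = 9.18 − 9.2358 = -0.0558. [A⁻]/[HA] = 10^(-0.0558) = 0.879

[A⁻]/[HA] = 0.879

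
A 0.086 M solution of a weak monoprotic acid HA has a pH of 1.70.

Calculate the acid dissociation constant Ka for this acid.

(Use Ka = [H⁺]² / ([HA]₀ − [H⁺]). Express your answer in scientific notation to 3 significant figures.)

[H⁺] = 10^(−pH) = 10^(−1.70) = 1.995e-02 M. For HA ⇌ H⁺ + A⁻, Ka = [H⁺][A⁻]/[HA] = [H⁺]² / ([HA]₀ − [H⁺]) = (1.995e-02)² / (0.086 − 1.995e-02) = 6.03e-03.

K_a = 6.03e-03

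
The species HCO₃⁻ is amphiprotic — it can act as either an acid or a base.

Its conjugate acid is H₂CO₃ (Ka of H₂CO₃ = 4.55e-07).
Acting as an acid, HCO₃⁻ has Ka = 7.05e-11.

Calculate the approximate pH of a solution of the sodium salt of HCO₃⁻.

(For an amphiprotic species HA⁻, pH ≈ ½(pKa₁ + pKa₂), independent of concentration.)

pKa₁ = -log(4.55e-07) = 6.34; pKa₂ = -log(7.05e-11) = 10.15. For an amphiprotic species, pH ≈ ½(pKa₁ + pKa₂) = ½(6.34 + 10.15) = 8.25.

pH = 8.25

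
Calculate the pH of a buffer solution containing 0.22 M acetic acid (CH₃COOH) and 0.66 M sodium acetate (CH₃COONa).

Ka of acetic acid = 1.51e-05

pKa = -log(1.51e-05) = 4.82. pH = pKa + log([A⁻]/[HA]) = 4.82 + log(0.66/0.22)

pH = 5.30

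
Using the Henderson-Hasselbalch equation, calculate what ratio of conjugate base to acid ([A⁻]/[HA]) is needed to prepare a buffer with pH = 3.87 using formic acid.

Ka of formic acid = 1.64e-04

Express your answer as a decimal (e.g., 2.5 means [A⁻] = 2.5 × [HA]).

pKa = -log(1.64e-04) = 3.7852. pH = pKa + log([A⁻]/[HA]), so log([A⁻]/[HA]) = pH − pKa = 3.87 − 3.7852 = 0.0848. [A⁻]/[HA] = 10^(0.0848) = 1.22

[A⁻]/[HA] = 1.22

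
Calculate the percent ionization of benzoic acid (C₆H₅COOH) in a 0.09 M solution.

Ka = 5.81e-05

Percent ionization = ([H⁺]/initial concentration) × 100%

Using Ka equilibrium: x² + Ka×x - Ka×C = 0. Solving: [H⁺] = 2.2578e-03. Percent = (2.2578e-03/0.09) × 100

Percent ionization = 2.51%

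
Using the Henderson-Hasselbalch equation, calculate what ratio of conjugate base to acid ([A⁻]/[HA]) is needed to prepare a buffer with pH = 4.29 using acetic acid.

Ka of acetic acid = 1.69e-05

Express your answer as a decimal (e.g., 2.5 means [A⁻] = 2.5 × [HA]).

pKa = -log(1.69e-05) = 4.7721. pH = pKa + log([A⁻]/[HA]), so log([A⁻]/[HA]) = pH − pKa = 4.29 − 4.7721 = -0.4821. [A⁻]/[HA] = 10^(-0.4821) = 0.330

[A⁻]/[HA] = 0.330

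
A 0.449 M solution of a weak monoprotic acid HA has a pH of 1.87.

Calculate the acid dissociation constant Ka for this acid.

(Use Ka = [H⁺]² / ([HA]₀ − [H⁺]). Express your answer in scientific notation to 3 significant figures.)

[H⁺] = 10^(−pH) = 10^(−1.87) = 1.349e-02 M. For HA ⇌ H⁺ + A⁻, Ka = [H⁺][A⁻]/[HA] = [H⁺]² / ([HA]₀ − [H⁺]) = (1.349e-02)² / (0.449 − 1.349e-02) = 4.18e-04.

K_a = 4.18e-04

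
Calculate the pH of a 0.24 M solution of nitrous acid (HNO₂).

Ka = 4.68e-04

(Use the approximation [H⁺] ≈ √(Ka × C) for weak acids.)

[H⁺] = √(Ka × C) = √(4.68e-04 × 0.24) = 1.0598e-02. pH = -log(1.0598e-02)

pH = 1.97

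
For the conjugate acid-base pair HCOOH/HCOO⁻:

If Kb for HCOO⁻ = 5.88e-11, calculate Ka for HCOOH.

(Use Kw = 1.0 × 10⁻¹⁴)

For a conjugate pair Ka × Kb = Kw, so Ka = Kw/Kb = 1.0 × 10⁻¹⁴ / 5.88e-11 = 1.70e-04.

K_a = 1.70e-04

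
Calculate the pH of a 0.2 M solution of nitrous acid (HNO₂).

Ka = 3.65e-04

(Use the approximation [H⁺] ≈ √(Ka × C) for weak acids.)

[H⁺] = √(Ka × C) = √(3.65e-04 × 0.2) = 8.5440e-03. pH = -log(8.5440e-03)

pH = 2.07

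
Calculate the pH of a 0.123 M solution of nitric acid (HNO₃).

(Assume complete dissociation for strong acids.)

[H⁺] = 0.123 M for strong acid. pH = -log[H⁺] = -log(0.123)

pH = 0.91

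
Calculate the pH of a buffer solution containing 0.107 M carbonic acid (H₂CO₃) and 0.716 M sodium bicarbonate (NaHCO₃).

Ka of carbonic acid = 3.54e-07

pKa = -log(3.54e-07) = 6.45. pH = pKa + log([A⁻]/[HA]) = 6.45 + log(0.716/0.107)

pH = 7.28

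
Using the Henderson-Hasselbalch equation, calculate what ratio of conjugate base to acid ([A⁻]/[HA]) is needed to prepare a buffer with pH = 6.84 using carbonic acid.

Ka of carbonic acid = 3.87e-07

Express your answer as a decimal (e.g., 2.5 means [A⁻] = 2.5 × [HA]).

pKa = -log(3.87e-07) = 6.4123. pH = pKa + log([A⁻]/[HA]), so log([A⁻]/[HA]) = pH − pKa = 6.84 − 6.4123 = 0.4277. [A⁻]/[HA] = 10^(0.4277) = 2.68

[A⁻]/[HA] = 2.68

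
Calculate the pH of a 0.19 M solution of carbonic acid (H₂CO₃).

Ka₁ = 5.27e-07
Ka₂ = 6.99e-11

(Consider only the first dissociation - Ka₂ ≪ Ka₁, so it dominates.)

First dissociation dominates. From Ka₁ = [H⁺][HA⁻]/[H₂A], x² + Ka₁·x − Ka₁·C = 0 with C = 0.19 M and Ka₁ = 5.27e-07. Solving: [H⁺] = (−Ka₁ + √(Ka₁² + 4·Ka₁·C)) / 2 = 3.1617e-04 M. pH = -log(3.1617e-04) = 3.50.

pH = 3.50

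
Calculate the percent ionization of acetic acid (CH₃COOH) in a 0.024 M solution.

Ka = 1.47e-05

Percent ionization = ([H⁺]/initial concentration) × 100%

Using Ka equilibrium: x² + Ka×x - Ka×C = 0. Solving: [H⁺] = 5.8667e-04. Percent = (5.8667e-04/0.024) × 100

Percent ionization = 2.44%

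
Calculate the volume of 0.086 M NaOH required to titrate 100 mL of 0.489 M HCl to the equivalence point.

At equivalence: moles acid = moles base. moles HCl = 0.489 × 100/1000 = 0.0489 mol. V_base = moles / 0.086 × 1000 = 568.6 mL.

V_{base} = 568.6 mL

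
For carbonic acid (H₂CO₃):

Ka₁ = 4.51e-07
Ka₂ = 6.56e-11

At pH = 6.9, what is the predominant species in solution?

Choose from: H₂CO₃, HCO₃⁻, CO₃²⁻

pKa₁ = 6.35, pKa₂ = 10.18. For a polyprotic acid the predominant species crosses at each pKa: below pKa_n the protonated form dominates, above it the deprotonated form does. At pH = 6.9, the predominant species is HCO₃⁻.

HCO₃⁻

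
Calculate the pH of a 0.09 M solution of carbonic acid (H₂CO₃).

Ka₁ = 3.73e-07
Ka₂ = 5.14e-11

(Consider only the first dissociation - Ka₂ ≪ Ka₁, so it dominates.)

First dissociation dominates. From Ka₁ = [H⁺][HA⁻]/[H₂A], x² + Ka₁·x − Ka₁·C = 0 with C = 0.09 M and Ka₁ = 3.73e-07. Solving: [H⁺] = (−Ka₁ + √(Ka₁² + 4·Ka₁·C)) / 2 = 1.8303e-04 M. pH = -log(1.8303e-04) = 3.74.

pH = 3.74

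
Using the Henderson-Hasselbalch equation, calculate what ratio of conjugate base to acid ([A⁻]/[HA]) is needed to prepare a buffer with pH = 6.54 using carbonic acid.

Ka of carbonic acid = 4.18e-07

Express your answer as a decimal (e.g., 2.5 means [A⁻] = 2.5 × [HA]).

pKa = -log(4.18e-07) = 6.3788. pH = pKa + log([A⁻]/[HA]), so log([A⁻]/[HA]) = pH − pKa = 6.54 − 6.3788 = 0.1612. [A⁻]/[HA] = 10^(0.1612) = 1.45

[A⁻]/[HA] = 1.45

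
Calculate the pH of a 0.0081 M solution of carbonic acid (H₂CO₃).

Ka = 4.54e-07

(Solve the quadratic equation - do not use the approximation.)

x² + Ka×x - Ka×C = 0. Using quadratic formula: [H⁺] = 6.0415e-05

pH = 4.22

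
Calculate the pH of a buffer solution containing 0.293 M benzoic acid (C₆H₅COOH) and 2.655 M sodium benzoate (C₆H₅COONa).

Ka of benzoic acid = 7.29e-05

pKa = -log(7.29e-05) = 4.14. pH = pKa + log([A⁻]/[HA]) = 4.14 + log(2.655/0.293)

pH = 5.09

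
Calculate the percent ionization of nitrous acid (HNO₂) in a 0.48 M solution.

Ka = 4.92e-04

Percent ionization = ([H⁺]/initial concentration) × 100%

Using Ka equilibrium: x² + Ka×x - Ka×C = 0. Solving: [H⁺] = 1.5123e-02. Percent = (1.5123e-02/0.48) × 100

Percent ionization = 3.15%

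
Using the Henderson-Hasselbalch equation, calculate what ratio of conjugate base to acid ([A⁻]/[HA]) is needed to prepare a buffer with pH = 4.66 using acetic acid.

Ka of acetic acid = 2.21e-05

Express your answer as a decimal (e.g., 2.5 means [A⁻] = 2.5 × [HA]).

pKa = -log(2.21e-05) = 4.6556. pH = pKa + log([A⁻]/[HA]), so log([A⁻]/[HA]) = pH − pKa = 4.66 − 4.6556 = 0.0044. [A⁻]/[HA] = 10^(0.0044) = 1.01

[A⁻]/[HA] = 1.01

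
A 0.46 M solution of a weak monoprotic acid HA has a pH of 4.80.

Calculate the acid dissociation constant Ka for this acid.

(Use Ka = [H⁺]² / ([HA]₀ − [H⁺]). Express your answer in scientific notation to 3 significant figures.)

[H⁺] = 10^(−pH) = 10^(−4.80) = 1.585e-05 M. For HA ⇌ H⁺ + A⁻, Ka = [H⁺][A⁻]/[HA] = [H⁺]² / ([HA]₀ − [H⁺]) = (1.585e-05)² / (0.46 − 1.585e-05) = 5.46e-10.

K_a = 5.46e-10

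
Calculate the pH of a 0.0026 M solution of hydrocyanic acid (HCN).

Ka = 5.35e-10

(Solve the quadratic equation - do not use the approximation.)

x² + Ka×x - Ka×C = 0. Using quadratic formula: [H⁺] = 1.1791e-06

pH = 5.93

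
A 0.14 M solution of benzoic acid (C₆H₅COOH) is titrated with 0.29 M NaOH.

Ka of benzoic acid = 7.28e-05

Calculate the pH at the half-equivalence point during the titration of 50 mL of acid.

At half-equivalence [HA] = [A⁻], so Henderson-Hasselbalch gives pH = pKa = -log(7.28e-05) = 4.14.

pH = pKa = 4.14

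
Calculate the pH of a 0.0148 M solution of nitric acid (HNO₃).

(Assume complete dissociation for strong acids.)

[H⁺] = 0.0148 M for strong acid. pH = -log[H⁺] = -log(0.0148)

pH = 1.83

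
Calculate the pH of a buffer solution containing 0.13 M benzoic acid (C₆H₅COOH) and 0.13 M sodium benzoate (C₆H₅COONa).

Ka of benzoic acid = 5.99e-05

pKa = -log(5.99e-05) = 4.22. pH = pKa + log([A⁻]/[HA]) = 4.22 + log(0.13/0.13)

pH = 4.22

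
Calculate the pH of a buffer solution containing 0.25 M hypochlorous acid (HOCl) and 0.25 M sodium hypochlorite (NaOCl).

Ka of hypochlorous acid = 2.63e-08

pKa = -log(2.63e-08) = 7.58. pH = pKa + log([A⁻]/[HA]) = 7.58 + log(0.25/0.25)

pH = 7.58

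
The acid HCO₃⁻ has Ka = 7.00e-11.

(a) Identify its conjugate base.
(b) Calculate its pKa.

(a) The conjugate base is formed by removing one H⁺ from HCO₃⁻, giving CO₃²⁻. (b) pKa = -log(Ka) = -log(7.00e-11) = 10.15.

Conjugate base: CO₃²⁻; pK_a = 10.15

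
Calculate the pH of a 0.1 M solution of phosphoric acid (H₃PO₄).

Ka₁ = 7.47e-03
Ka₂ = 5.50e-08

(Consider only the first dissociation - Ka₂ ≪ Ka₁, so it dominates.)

First dissociation dominates. From Ka₁ = [H⁺][HA⁻]/[H₂A], x² + Ka₁·x − Ka₁·C = 0 with C = 0.1 M and Ka₁ = 7.47e-03. Solving: [H⁺] = (−Ka₁ + √(Ka₁² + 4·Ka₁·C)) / 2 = 2.3850e-02 M. pH = -log(2.3850e-02) = 1.62.

pH = 1.62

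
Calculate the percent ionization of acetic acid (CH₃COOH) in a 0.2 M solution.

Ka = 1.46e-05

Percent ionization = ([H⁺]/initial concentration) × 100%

Using Ka equilibrium: x² + Ka×x - Ka×C = 0. Solving: [H⁺] = 1.7015e-03. Percent = (1.7015e-03/0.2) × 100

Percent ionization = 0.851%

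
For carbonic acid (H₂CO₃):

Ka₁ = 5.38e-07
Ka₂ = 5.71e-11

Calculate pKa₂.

pKa₂ = -log(Ka₂) = -log(5.71e-11) = 10.24.

pK_{a2} = 10.24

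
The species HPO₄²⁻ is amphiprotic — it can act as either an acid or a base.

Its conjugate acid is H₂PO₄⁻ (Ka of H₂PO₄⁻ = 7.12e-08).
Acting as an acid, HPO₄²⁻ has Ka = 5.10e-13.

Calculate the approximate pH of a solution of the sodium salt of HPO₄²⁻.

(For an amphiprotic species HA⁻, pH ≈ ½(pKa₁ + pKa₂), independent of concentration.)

pKa₁ = -log(7.12e-08) = 7.15; pKa₂ = -log(5.10e-13) = 12.29. For an amphiprotic species, pH ≈ ½(pKa₁ + pKa₂) = ½(7.15 + 12.29) = 9.72.

pH = 9.72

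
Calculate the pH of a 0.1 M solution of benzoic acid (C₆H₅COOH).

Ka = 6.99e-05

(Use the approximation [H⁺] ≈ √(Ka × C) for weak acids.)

[H⁺] = √(Ka × C) = √(6.99e-05 × 0.1) = 2.6439e-03. pH = -log(2.6439e-03)

pH = 2.58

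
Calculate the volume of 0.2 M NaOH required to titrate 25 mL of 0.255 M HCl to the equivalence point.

At equivalence: moles acid = moles base. moles HCl = 0.255 × 25/1000 = 0.006375 mol. V_base = moles / 0.2 × 1000 = 31.9 mL.

V_{base} = 31.9 mL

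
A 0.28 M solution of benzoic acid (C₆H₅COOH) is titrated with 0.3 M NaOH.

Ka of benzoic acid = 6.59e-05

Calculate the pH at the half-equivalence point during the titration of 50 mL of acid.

At half-equivalence [HA] = [A⁻], so Henderson-Hasselbalch gives pH = pKa = -log(6.59e-05) = 4.18.

pH = pKa = 4.18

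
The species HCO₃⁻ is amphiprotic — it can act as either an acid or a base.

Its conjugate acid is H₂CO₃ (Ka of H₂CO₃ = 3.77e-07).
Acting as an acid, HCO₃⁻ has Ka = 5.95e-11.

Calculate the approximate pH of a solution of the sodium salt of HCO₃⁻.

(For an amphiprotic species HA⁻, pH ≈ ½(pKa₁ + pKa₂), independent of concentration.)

pKa₁ = -log(3.77e-07) = 6.42; pKa₂ = -log(5.95e-11) = 10.23. For an amphiprotic species, pH ≈ ½(pKa₁ + pKa₂) = ½(6.42 + 10.23) = 8.32.

pH = 8.32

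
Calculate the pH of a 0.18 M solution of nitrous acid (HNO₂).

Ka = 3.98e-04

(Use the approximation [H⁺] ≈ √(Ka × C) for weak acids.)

[H⁺] = √(Ka × C) = √(3.98e-04 × 0.18) = 8.4640e-03. pH = -log(8.4640e-03)

pH = 2.07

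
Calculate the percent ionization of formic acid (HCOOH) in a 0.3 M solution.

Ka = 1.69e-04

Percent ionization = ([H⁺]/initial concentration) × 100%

Using Ka equilibrium: x² + Ka×x - Ka×C = 0. Solving: [H⁺] = 7.0364e-03. Percent = (7.0364e-03/0.3) × 100

Percent ionization = 2.35%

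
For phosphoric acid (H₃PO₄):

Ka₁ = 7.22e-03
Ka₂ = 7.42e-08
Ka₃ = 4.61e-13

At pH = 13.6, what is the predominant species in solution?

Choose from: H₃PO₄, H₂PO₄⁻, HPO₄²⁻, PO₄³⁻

pKa₁ = 2.14, pKa₂ = 7.13, pKa₃ = 12.34. For a polyprotic acid the predominant species crosses at each pKa: below pKa_n the protonated form dominates, above it the deprotonated form does. At pH = 13.6, the predominant species is PO₄³⁻.

PO₄³⁻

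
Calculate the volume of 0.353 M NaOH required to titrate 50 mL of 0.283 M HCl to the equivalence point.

At equivalence: moles acid = moles base. moles HCl = 0.283 × 50/1000 = 0.01415 mol. V_base = moles / 0.353 × 1000 = 40.1 mL.

V_{base} = 40.1 mL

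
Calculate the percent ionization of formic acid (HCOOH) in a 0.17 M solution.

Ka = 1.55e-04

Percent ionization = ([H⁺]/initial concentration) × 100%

Using Ka equilibrium: x² + Ka×x - Ka×C = 0. Solving: [H⁺] = 5.0563e-03. Percent = (5.0563e-03/0.17) × 100

Percent ionization = 2.97%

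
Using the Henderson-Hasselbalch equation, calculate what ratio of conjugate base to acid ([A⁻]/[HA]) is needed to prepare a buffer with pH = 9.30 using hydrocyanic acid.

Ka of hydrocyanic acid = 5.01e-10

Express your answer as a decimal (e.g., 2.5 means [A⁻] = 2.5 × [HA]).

pKa = -log(5.01e-10) = 9.3002. pH = pKa + log([A⁻]/[HA]), so log([A⁻]/[HA]) = pH − pKa = 9.30 − 9.3002 = -0.0002. [A⁻]/[HA] = 10^(-0.0002) = 1.00

[A⁻]/[HA] = 1.00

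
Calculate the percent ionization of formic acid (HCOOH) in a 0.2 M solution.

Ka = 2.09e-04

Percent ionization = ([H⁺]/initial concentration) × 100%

Using Ka equilibrium: x² + Ka×x - Ka×C = 0. Solving: [H⁺] = 6.3616e-03. Percent = (6.3616e-03/0.2) × 100

Percent ionization = 3.18%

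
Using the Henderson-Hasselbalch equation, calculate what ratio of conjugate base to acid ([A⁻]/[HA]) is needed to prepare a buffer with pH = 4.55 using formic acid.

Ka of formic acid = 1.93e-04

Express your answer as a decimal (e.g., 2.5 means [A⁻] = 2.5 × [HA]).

pKa = -log(1.93e-04) = 3.7144. pH = pKa + log([A⁻]/[HA]), so log([A⁻]/[HA]) = pH − pKa = 4.55 − 3.7144 = 0.8356. [A⁻]/[HA] = 10^(0.8356) = 6.85

[A⁻]/[HA] = 6.85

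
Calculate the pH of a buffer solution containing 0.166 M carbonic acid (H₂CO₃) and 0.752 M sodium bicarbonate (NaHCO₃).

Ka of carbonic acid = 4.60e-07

pKa = -log(4.60e-07) = 6.34. pH = pKa + log([A⁻]/[HA]) = 6.34 + log(0.752/0.166)

pH = 6.99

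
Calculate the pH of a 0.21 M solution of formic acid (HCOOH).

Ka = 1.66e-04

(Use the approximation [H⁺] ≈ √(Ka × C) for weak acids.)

[H⁺] = √(Ka × C) = √(1.66e-04 × 0.21) = 5.9042e-03. pH = -log(5.9042e-03)

pH = 2.23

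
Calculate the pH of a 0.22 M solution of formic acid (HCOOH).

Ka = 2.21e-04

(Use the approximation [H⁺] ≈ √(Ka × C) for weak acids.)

[H⁺] = √(Ka × C) = √(2.21e-04 × 0.22) = 6.9728e-03. pH = -log(6.9728e-03)

pH = 2.16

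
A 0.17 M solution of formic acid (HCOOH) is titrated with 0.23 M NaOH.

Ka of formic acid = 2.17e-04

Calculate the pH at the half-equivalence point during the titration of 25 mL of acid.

At half-equivalence [HA] = [A⁻], so Henderson-Hasselbalch gives pH = pKa = -log(2.17e-04) = 3.66.

pH = pKa = 3.66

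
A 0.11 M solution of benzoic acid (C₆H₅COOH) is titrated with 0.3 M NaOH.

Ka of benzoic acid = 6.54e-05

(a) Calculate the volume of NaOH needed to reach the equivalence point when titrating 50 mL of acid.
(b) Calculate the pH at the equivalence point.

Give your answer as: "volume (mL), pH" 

moles acid = 0.11 × 50/1000 = 0.0055 mol; V_base = moles/0.3 × 1000 = 18.3 mL. At equivalence only the conjugate base is present: [A⁻] = 0.0055/0.068 = 8.0488e-02 M. Kb = Kw/Ka = 1.53e-10; [OH⁻] = √(Kb × [A⁻]) = 3.5081e-06; pOH = 5.45; pH = 14 - pOH = 8.55.

V = 18.3 mL, pH = 8.55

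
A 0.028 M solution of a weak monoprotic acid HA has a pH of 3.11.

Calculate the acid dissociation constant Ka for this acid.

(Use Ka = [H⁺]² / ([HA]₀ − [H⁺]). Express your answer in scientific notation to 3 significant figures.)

[H⁺] = 10^(−pH) = 10^(−3.11) = 7.762e-04 M. For HA ⇌ H⁺ + A⁻, Ka = [H⁺][A⁻]/[HA] = [H⁺]² / ([HA]₀ − [H⁺]) = (7.762e-04)² / (0.028 − 7.762e-04) = 2.21e-05.

K_a = 2.21e-05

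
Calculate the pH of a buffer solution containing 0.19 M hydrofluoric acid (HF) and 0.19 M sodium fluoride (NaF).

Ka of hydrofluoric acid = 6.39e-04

pKa = -log(6.39e-04) = 3.19. pH = pKa + log([A⁻]/[HA]) = 3.19 + log(0.19/0.19)

pH = 3.19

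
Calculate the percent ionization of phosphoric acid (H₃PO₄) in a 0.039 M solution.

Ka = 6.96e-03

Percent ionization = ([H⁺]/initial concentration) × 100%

Using Ka equilibrium: x² + Ka×x - Ka×C = 0. Solving: [H⁺] = 1.3359e-02. Percent = (1.3359e-02/0.039) × 100

Percent ionization = 34.3%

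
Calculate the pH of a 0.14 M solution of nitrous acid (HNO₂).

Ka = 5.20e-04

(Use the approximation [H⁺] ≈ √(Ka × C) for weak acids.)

[H⁺] = √(Ka × C) = √(5.20e-04 × 0.14) = 8.5323e-03. pH = -log(8.5323e-03)

pH = 2.07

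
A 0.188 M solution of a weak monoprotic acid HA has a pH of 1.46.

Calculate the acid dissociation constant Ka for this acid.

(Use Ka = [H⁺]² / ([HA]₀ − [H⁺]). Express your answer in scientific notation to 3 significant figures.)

[H⁺] = 10^(−pH) = 10^(−1.46) = 3.467e-02 M. For HA ⇌ H⁺ + A⁻, Ka = [H⁺][A⁻]/[HA] = [H⁺]² / ([HA]₀ − [H⁺]) = (3.467e-02)² / (0.188 − 3.467e-02) = 7.84e-03.

K_a = 7.84e-03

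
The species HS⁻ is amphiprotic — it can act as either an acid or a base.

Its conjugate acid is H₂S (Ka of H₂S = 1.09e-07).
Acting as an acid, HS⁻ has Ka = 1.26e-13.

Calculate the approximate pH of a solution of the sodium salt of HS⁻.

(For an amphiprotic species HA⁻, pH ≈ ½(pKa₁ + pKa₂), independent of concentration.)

pKa₁ = -log(1.09e-07) = 6.96; pKa₂ = -log(1.26e-13) = 12.90. For an amphiprotic species, pH ≈ ½(pKa₁ + pKa₂) = ½(6.96 + 12.90) = 9.93.

pH = 9.93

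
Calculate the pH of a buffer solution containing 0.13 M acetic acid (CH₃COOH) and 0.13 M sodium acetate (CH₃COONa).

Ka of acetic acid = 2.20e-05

pKa = -log(2.20e-05) = 4.66. pH = pKa + log([A⁻]/[HA]) = 4.66 + log(0.13/0.13)

pH = 4.66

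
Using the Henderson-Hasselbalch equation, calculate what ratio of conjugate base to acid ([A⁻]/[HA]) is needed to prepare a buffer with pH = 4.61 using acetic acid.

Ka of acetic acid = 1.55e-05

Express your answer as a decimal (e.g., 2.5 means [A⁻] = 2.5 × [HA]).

pKa = -log(1.55e-05) = 4.8097. pH = pKa + log([A⁻]/[HA]), so log([A⁻]/[HA]) = pH − pKa = 4.61 − 4.8097 = -0.1997. [A⁻]/[HA] = 10^(-0.1997) = 0.631

[A⁻]/[HA] = 0.631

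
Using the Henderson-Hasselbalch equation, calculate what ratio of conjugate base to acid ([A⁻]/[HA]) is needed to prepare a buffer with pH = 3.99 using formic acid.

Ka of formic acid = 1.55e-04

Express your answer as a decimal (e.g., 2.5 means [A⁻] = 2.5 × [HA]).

pKa = -log(1.55e-04) = 3.8097. pH = pKa + log([A⁻]/[HA]), so log([A⁻]/[HA]) = pH − pKa = 3.99 − 3.8097 = 0.1803. [A⁻]/[HA] = 10^(0.1803) = 1.51

[A⁻]/[HA] = 1.51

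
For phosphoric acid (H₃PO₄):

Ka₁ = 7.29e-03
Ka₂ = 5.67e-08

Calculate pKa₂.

pKa₂ = -log(Ka₂) = -log(5.67e-08) = 7.25.

pK_{a2} = 7.25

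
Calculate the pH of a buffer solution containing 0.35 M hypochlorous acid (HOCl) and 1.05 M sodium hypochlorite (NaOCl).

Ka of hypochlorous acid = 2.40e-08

pKa = -log(2.40e-08) = 7.62. pH = pKa + log([A⁻]/[HA]) = 7.62 + log(1.05/0.35)

pH = 8.10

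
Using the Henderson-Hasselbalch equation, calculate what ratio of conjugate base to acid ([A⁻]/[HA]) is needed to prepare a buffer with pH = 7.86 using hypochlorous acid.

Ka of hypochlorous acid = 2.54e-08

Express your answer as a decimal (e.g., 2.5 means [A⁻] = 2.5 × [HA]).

pKa = -log(2.54e-08) = 7.5952. pH = pKa + log([A⁻]/[HA]), so log([A⁻]/[HA]) = pH − pKa = 7.86 − 7.5952 = 0.2648. [A⁻]/[HA] = 10^(0.2648) = 1.84

[A⁻]/[HA] = 1.84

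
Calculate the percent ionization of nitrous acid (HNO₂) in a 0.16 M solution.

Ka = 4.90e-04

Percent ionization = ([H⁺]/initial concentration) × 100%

Using Ka equilibrium: x² + Ka×x - Ka×C = 0. Solving: [H⁺] = 8.6128e-03. Percent = (8.6128e-03/0.16) × 100

Percent ionization = 5.38%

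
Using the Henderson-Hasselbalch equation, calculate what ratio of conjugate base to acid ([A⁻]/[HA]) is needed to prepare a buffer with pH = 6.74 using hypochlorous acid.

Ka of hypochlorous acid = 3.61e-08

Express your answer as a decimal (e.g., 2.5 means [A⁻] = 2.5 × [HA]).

pKa = -log(3.61e-08) = 7.4425. pH = pKa + log([A⁻]/[HA]), so log([A⁻]/[HA]) = pH − pKa = 6.74 − 7.4425 = -0.7025. [A⁻]/[HA] = 10^(-0.7025) = 0.198

[A⁻]/[HA] = 0.198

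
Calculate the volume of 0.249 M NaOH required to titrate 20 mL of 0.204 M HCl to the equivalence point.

At equivalence: moles acid = moles base. moles HCl = 0.204 × 20/1000 = 0.00408 mol. V_base = moles / 0.249 × 1000 = 16.4 mL.

V_{base} = 16.4 mL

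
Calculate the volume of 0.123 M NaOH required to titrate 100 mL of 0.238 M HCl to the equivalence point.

At equivalence: moles acid = moles base. moles HCl = 0.238 × 100/1000 = 0.0238 mol. V_base = moles / 0.123 × 1000 = 193.5 mL.

V_{base} = 193.5 mL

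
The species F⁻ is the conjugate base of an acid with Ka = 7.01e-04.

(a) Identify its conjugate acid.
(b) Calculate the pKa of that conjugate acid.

(a) The conjugate acid is formed by adding one H⁺ to F⁻, giving HF. (b) pKa = -log(Ka) = -log(7.01e-04) = 3.15.

Conjugate acid: HF; pK_a = 3.15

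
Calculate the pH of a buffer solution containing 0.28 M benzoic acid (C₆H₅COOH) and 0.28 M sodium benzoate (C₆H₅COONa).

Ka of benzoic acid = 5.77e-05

pKa = -log(5.77e-05) = 4.24. pH = pKa + log([A⁻]/[HA]) = 4.24 + log(0.28/0.28)

pH = 4.24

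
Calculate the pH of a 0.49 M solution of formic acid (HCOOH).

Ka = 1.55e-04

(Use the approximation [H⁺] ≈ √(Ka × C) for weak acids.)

[H⁺] = √(Ka × C) = √(1.55e-04 × 0.49) = 8.7149e-03. pH = -log(8.7149e-03)

pH = 2.06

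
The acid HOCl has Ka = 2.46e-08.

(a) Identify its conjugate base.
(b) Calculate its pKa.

(a) The conjugate base is formed by removing one H⁺ from HOCl, giving OCl⁻. (b) pKa = -log(Ka) = -log(2.46e-08) = 7.61.

Conjugate base: OCl⁻; pK_a = 7.61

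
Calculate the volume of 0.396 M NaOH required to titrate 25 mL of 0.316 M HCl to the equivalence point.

At equivalence: moles acid = moles base. moles HCl = 0.316 × 25/1000 = 0.0079 mol. V_base = moles / 0.396 × 1000 = 19.9 mL.

V_{base} = 19.9 mL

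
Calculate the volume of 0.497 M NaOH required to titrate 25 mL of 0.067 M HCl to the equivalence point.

At equivalence: moles acid = moles base. moles HCl = 0.067 × 25/1000 = 0.001675 mol. V_base = moles / 0.497 × 1000 = 3.4 mL.

V_{base} = 3.4 mL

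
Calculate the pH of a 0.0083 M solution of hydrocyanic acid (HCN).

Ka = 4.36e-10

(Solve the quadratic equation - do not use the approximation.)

x² + Ka×x - Ka×C = 0. Using quadratic formula: [H⁺] = 1.9021e-06

pH = 5.72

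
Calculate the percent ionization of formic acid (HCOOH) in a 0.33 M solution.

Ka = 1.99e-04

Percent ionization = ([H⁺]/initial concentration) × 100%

Using Ka equilibrium: x² + Ka×x - Ka×C = 0. Solving: [H⁺] = 8.0048e-03. Percent = (8.0048e-03/0.33) × 100

Percent ionization = 2.43%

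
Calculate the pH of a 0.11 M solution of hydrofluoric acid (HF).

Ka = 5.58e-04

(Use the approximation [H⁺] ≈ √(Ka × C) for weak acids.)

[H⁺] = √(Ka × C) = √(5.58e-04 × 0.11) = 7.8345e-03. pH = -log(7.8345e-03)

pH = 2.11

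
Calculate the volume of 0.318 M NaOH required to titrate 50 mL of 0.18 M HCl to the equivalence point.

At equivalence: moles acid = moles base. moles HCl = 0.18 × 50/1000 = 0.009 mol. V_base = moles / 0.318 × 1000 = 28.3 mL.

V_{base} = 28.3 mL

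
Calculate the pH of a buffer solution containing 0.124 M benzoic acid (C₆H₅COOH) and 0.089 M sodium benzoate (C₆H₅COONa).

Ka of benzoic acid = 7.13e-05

pKa = -log(7.13e-05) = 4.15. pH = pKa + log([A⁻]/[HA]) = 4.15 + log(0.089/0.124)

pH = 4.00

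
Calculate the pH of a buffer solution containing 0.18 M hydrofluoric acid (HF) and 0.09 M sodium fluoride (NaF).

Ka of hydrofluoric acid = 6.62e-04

pKa = -log(6.62e-04) = 3.18. pH = pKa + log([A⁻]/[HA]) = 3.18 + log(0.09/0.18)

pH = 2.88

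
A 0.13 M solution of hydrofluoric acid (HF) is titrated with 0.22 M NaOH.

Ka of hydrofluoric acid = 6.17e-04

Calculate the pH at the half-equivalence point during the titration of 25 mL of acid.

At half-equivalence [HA] = [A⁻], so Henderson-Hasselbalch gives pH = pKa = -log(6.17e-04) = 3.21.

pH = pKa = 3.21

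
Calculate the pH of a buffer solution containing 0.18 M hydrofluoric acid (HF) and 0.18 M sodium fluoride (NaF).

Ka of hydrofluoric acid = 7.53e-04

pKa = -log(7.53e-04) = 3.12. pH = pKa + log([A⁻]/[HA]) = 3.12 + log(0.18/0.18)

pH = 3.12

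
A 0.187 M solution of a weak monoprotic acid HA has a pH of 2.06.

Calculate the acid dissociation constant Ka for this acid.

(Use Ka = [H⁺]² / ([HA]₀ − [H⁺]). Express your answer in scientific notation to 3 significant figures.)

[H⁺] = 10^(−pH) = 10^(−2.06) = 8.710e-03 M. For HA ⇌ H⁺ + A⁻, Ka = [H⁺][A⁻]/[HA] = [H⁺]² / ([HA]₀ − [H⁺]) = (8.710e-03)² / (0.187 − 8.710e-03) = 4.25e-04.

K_a = 4.25e-04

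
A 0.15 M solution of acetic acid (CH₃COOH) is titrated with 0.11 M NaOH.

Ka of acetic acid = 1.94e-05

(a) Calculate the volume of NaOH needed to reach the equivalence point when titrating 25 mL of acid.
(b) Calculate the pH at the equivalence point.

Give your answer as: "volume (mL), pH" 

moles acid = 0.15 × 25/1000 = 0.00375 mol; V_base = moles/0.11 × 1000 = 34.1 mL. At equivalence only the conjugate base is present: [A⁻] = 0.00375/0.059 = 6.3462e-02 M. Kb = Kw/Ka = 5.15e-10; [OH⁻] = √(Kb × [A⁻]) = 5.7195e-06; pOH = 5.24; pH = 14 - pOH = 8.76.

V = 34.1 mL, pH = 8.76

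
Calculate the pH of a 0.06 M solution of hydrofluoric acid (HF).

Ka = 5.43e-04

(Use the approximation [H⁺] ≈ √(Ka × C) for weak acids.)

[H⁺] = √(Ka × C) = √(5.43e-04 × 0.06) = 5.7079e-03. pH = -log(5.7079e-03)

pH = 2.24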